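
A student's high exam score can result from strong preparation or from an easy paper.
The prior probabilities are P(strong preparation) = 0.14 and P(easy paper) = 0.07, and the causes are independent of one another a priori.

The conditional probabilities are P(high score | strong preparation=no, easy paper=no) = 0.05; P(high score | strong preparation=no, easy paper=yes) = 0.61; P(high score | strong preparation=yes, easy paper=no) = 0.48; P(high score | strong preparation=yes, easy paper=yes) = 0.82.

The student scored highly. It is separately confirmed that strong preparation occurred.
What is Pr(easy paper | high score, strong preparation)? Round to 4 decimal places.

Pr(easy paper | high score, strong preparation) ≈ 0.1139

P(high score | strong preparation) = 0.48·0.93 + 0.82·0.07 = 0.446400 + 0.057400 = 0.503800
Of this, 0.057400 comes from 0.82·0.07 (the easy paper=true cases).
Hence the posterior is 0.057400/0.503800 ≈ 0.1139.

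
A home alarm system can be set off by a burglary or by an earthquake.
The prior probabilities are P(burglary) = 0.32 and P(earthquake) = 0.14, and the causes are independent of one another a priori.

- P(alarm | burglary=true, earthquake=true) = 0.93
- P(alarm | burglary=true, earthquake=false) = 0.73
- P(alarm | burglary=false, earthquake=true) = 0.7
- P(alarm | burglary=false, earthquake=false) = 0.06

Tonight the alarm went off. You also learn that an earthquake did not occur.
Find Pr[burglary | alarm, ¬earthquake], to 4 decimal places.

Pr[burglary | alarm, ¬earthquake] ≈ 0.8513

P(alarm | ¬earthquake) = 0.06·0.68 + 0.73·0.32 = 0.040800 + 0.233600 = 0.274400
Of this, 0.233600 comes from 0.73·0.32 (the burglary=true cases).
P(burglary | alarm, ¬earthquake) = 0.233600 / 0.274400 ≈ 0.8513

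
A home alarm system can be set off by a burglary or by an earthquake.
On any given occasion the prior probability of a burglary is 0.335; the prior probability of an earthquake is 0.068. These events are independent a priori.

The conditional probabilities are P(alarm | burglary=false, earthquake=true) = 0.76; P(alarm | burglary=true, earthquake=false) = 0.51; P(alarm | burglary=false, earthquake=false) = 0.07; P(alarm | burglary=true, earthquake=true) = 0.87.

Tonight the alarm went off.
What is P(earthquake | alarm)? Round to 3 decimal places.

P(alarm) = 0.07*0.665*0.932 + 0.76*0.665*0.068 + 0.51*0.335*0.932 + 0.87*0.335*0.068 = 0.043385 + 0.034367 + 0.159232 + 0.019819 = 0.256803
Of this, 0.054186 comes from 0.034367 + 0.019819 (the earthquake=true cases).
P(earthquake | alarm) = 0.054186 / 0.256803 ≈ 0.211

P(earthquake | alarm) ≈ 0.211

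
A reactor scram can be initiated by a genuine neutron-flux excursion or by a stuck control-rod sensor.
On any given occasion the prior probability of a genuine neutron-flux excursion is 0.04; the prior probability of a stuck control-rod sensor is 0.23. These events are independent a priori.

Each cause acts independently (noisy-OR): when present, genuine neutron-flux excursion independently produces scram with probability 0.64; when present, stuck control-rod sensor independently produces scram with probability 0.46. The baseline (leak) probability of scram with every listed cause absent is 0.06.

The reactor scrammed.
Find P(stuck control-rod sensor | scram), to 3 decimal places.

Under noisy-OR, P(scram | causes) = 1 − (1−0.06)·∏(1−qᵢ) over the active causes.
For the numerator, keep only stuck control-rod sensor=true terms: 0.108722 + 0.007519 = 0.116241
Denominator P(scram): 0.06·0.96·0.77 + 0.4924·0.96·0.23 + 0.6616·0.04·0.77 + 0.817264·0.04·0.23 = 0.180970
Posterior = 0.116241 / 0.180970 ≈ 0.642

P(stuck control-rod sensor | scram) ≈ 0.642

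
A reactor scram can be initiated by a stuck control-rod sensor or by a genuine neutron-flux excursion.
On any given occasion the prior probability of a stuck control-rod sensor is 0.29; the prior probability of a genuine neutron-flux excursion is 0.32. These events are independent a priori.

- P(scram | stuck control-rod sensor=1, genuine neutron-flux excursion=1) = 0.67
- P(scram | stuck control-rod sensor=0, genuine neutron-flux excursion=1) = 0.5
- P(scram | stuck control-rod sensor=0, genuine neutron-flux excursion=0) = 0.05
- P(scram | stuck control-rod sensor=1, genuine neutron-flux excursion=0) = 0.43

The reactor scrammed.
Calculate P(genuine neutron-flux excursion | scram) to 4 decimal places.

Weight on genuine neutron-flux excursion=true, given the evidence: 0.113600 + 0.062176 = 0.175776
Denominator P(scram): 0.05·0.71·0.68 + 0.5·0.71·0.32 + 0.43·0.29·0.68 + 0.67·0.29·0.32 = 0.284712
Posterior = 0.175776 / 0.284712 ≈ 0.6174

P(genuine neutron-flux excursion | scram) ≈ 0.6174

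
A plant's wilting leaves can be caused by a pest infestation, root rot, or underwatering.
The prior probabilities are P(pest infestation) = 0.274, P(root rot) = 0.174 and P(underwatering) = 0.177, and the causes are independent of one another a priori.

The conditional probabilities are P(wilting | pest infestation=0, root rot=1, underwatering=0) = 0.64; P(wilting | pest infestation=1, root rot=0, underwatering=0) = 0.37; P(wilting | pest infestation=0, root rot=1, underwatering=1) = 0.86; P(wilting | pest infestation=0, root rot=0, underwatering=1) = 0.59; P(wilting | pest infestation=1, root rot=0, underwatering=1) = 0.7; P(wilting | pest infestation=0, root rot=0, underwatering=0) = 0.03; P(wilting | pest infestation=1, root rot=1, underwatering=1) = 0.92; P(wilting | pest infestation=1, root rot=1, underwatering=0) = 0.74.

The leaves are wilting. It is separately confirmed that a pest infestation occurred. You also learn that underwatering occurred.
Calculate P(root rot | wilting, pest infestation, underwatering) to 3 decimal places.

P(root rot | wilting, pest infestation, underwatering) ≈ 0.217

Sum P(wilting|·) weighted by the priors over both values of root rot:
  P(wilting | pest infestation, underwatering) = 0.7*0.826 + 0.92*0.174
        = 0.578200 + 0.160080 = 0.738280
Keeping only the root rot-present terms gives 0.160080, so
  P(root rot | wilting, pest infestation, underwatering) = 0.160080 / 0.738280 ≈ 0.217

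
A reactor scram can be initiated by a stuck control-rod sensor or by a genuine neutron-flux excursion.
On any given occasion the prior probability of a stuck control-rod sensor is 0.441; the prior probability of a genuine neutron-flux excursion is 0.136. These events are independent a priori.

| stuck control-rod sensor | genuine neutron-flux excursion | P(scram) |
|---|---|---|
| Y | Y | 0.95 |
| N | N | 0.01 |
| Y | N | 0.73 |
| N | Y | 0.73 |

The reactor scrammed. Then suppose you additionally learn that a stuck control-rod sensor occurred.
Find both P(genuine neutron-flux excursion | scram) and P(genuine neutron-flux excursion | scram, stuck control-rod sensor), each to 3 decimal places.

P(scram) = 0.01·0.559·0.864 + 0.73·0.559·0.136 + 0.73·0.441·0.864 + 0.95·0.441·0.136 = 0.004830 + 0.055498 + 0.278148 + 0.056977 = 0.395453
Of this, 0.112475 comes from 0.055498 + 0.056977 (the genuine neutron-flux excursion=true cases).
Hence the posterior is 0.112475/0.395453 ≈ 0.284.

Now also conditioning on stuck control-rod sensor=true:
Sum P(scram|·) weighted by the priors over both values of genuine neutron-flux excursion:
  P(scram | stuck control-rod sensor) = 0.73·0.864 + 0.95·0.136
        = 0.630720 + 0.129200 = 0.759920
The terms with genuine neutron-flux excursion present sum to 0.129200, so
  P(genuine neutron-flux excursion | scram, stuck control-rod sensor) = 0.129200 / 0.759920 ≈ 0.170
The drop from 0.284 to 0.170 is the explaining-away (discounting) effect.

P(genuine neutron-flux excursion | scram) ≈ 0.284; P(genuine neutron-flux excursion | scram, stuck control-rod sensor) ≈ 0.170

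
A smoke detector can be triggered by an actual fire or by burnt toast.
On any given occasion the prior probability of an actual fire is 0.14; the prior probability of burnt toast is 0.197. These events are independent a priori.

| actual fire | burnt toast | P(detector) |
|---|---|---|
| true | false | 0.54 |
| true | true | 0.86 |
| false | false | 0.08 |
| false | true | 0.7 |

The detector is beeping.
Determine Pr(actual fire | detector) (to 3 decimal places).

Enumerate the 4 (actual fire, burnt toast) configurations and weight by the priors:
  P(detector) = 0.08×0.86×0.803 + 0.7×0.86×0.197 + 0.54×0.14×0.803 + 0.86×0.14×0.197
        = 0.055246 + 0.118594 + 0.060707 + 0.023719 = 0.258266
The terms with actual fire present sum to 0.084426, so
  P(actual fire | detector) = 0.084426 / 0.258266 ≈ 0.327

Pr(actual fire | detector) ≈ 0.327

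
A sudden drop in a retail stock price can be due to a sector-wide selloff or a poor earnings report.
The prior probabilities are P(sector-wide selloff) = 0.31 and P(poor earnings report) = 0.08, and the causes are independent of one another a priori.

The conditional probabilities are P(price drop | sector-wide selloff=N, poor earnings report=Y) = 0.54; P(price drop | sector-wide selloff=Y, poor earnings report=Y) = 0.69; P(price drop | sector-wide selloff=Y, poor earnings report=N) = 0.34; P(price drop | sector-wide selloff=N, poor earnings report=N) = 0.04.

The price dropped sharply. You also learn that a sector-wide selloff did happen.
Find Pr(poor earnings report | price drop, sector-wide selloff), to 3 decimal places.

Sum P(price drop|·) weighted by the priors over both values of poor earnings report:
  P(price drop | sector-wide selloff) = 0.34*0.92 + 0.69*0.08
        = 0.312800 + 0.055200 = 0.368000
The terms with poor earnings report present sum to 0.055200, so
  P(poor earnings report | price drop, sector-wide selloff) = 0.055200 / 0.368000 ≈ 0.150

Pr(poor earnings report | price drop, sector-wide selloff) ≈ 0.150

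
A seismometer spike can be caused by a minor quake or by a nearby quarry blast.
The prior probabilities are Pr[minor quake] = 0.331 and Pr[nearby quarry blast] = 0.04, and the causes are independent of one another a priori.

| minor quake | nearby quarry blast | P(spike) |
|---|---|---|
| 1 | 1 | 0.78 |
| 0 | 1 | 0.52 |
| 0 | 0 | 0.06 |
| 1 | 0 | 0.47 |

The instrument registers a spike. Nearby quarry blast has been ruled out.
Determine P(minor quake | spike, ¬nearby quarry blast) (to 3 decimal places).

P(spike | ¬nearby quarry blast) = 0.06·0.669 + 0.47·0.331 = 0.040140 + 0.155570 = 0.195710
The minor quake-present share is 0.47·0.331 = 0.155570.
Hence the posterior is 0.155570/0.195710 ≈ 0.795.

P(minor quake | spike, ¬nearby quarry blast) ≈ 0.795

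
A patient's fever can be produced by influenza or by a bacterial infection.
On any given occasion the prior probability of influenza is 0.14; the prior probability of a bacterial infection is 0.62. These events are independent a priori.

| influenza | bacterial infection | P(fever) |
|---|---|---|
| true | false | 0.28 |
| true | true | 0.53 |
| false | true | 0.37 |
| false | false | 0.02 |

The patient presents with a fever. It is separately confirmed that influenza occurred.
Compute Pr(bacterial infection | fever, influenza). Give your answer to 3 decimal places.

For the numerator, keep only bacterial infection=true terms: 0.53×0.62 = 0.328600
Denominator P(fever | influenza): 0.28×0.38 + 0.53×0.62 = 0.435000
P(bacterial infection | fever, influenza) = 0.328600/0.435000 ≈ 0.755

Pr(bacterial infection | fever, influenza) ≈ 0.755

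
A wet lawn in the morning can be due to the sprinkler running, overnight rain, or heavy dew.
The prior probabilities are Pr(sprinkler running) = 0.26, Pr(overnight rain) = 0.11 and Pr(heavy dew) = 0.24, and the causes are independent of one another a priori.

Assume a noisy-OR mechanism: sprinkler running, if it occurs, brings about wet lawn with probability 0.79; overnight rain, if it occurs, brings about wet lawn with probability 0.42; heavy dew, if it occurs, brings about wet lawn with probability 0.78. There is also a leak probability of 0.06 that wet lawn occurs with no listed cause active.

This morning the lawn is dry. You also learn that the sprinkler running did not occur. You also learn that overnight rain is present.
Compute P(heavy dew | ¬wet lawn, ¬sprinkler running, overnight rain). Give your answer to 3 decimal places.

Under noisy-OR, P(wet lawn | causes) = 1 − (1−0.06)·∏(1−qᵢ) over the active causes.
For the numerator, keep only heavy dew=true terms: 0.119944*0.24 = 0.028787
The normalizing constant is 0.5452*0.76 + 0.119944*0.24 = 0.443139
Posterior = 0.028787 / 0.443139 ≈ 0.065

P(heavy dew | ¬wet lawn, ¬sprinkler running, overnight rain) ≈ 0.065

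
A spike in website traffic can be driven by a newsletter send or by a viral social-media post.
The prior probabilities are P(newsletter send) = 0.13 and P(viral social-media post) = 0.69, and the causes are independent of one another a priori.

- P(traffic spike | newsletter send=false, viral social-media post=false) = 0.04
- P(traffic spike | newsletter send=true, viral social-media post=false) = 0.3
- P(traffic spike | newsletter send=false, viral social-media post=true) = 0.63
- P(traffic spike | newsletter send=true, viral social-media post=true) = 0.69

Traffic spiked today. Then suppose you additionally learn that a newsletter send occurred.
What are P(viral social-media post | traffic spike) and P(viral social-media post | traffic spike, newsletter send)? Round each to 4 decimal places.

P(traffic spike) = 0.04*0.87*0.31 + 0.63*0.87*0.69 + 0.3*0.13*0.31 + 0.69*0.13*0.69 = 0.010788 + 0.378189 + 0.012090 + 0.061893 = 0.462960
The viral social-media post-present share is 0.378189 + 0.061893 = 0.440082.
Hence the posterior is 0.440082/0.462960 ≈ 0.9506.

Now condition on the additional information:
By total probability over both values of viral social-media post:
  P(traffic spike | newsletter send) = 0.3×0.31 + 0.69×0.69
        = 0.093000 + 0.476100 = 0.569100
Configurations with viral social-media post contribute 0.476100, so
  P(viral social-media post | traffic spike, newsletter send) = 0.476100 / 0.569100 ≈ 0.8366

P(viral social-media post | traffic spike) ≈ 0.9506; P(viral social-media post | traffic spike, newsletter send) ≈ 0.8366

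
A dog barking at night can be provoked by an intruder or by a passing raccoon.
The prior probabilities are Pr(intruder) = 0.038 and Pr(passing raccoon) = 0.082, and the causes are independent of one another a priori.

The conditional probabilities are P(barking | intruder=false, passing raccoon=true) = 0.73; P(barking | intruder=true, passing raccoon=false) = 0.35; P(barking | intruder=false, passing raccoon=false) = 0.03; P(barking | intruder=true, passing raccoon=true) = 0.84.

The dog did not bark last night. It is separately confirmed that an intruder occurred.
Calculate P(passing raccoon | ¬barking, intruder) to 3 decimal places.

P(passing raccoon | ¬barking, intruder) ≈ 0.022

Weight on passing raccoon=true, given the evidence: 0.16×0.082 = 0.013120
Denominator P(¬barking | intruder): 0.65×0.918 + 0.16×0.082 = 0.609820
P(passing raccoon | ¬barking, intruder) = 0.013120/0.609820 ≈ 0.022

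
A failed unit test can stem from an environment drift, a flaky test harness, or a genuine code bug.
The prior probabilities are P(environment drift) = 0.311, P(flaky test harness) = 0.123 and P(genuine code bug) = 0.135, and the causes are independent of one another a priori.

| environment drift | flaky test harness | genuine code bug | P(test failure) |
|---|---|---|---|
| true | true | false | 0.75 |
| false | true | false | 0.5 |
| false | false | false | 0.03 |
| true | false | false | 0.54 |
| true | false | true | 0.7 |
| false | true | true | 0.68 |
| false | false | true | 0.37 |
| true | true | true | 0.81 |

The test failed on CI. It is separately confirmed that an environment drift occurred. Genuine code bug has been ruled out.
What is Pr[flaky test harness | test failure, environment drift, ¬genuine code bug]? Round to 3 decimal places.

Pr[flaky test harness | test failure, environment drift, ¬genuine code bug] ≈ 0.163

P(test failure | environment drift, ¬genuine code bug) = 0.54*0.877 + 0.75*0.123 = 0.473580 + 0.092250 = 0.565830
Restricting to configurations with flaky test harness present: 0.75*0.123 = 0.092250.
P(flaky test harness | test failure, environment drift, ¬genuine code bug) = 0.092250 / 0.565830 ≈ 0.163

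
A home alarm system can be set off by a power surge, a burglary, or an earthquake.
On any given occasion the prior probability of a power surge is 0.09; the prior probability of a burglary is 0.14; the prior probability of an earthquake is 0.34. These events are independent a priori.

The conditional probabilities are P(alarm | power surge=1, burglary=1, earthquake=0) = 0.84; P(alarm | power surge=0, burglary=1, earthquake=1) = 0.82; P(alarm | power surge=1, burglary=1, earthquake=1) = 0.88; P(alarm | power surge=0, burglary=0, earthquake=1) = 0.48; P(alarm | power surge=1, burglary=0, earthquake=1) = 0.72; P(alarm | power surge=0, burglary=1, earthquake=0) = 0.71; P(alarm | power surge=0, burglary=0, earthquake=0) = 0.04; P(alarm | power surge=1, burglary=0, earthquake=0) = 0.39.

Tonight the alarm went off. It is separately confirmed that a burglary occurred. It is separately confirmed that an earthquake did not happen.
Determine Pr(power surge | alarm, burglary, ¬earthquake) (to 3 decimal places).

Pr(power surge | alarm, burglary, ¬earthquake) ≈ 0.105

Enumerate both values of power surge and weight by the priors:
  P(alarm | burglary, ¬earthquake) = 0.71·0.91 + 0.84·0.09
        = 0.646100 + 0.075600 = 0.721700
Configurations with power surge contribute 0.075600, so
  P(power surge | alarm, burglary, ¬earthquake) = 0.075600 / 0.721700 ≈ 0.105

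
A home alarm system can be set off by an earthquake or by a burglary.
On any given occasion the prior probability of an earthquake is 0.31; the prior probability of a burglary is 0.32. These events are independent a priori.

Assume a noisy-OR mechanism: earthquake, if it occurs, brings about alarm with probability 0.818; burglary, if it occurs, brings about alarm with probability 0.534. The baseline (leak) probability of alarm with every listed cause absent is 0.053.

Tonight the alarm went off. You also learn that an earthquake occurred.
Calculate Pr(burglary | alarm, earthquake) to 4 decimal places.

Pr(burglary | alarm, earthquake) ≈ 0.3434

Under noisy-OR, P(alarm | causes) = 1 − (1−0.053)·∏(1−qᵢ) over the active causes.
P(alarm | earthquake) = 0.827646*0.68 + 0.919683*0.32 = 0.562799 + 0.294299 = 0.857098
Restricting to configurations with burglary present: 0.919683*0.32 = 0.294299.
P(burglary | alarm, earthquake) = 0.294299 / 0.857098 ≈ 0.3434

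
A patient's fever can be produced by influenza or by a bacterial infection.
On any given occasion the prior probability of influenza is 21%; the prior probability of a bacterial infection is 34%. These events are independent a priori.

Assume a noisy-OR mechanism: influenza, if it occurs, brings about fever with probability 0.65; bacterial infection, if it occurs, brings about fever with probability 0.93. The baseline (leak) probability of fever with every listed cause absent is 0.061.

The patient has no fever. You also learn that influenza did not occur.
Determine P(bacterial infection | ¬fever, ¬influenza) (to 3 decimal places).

Under noisy-OR, P(fever | causes) = 1 − (1−0.061)·∏(1−qᵢ) over the active causes.
Sum P(¬fever|·) weighted by the priors over both values of bacterial infection:
  P(¬fever | ¬influenza) = 0.939×0.66 + 0.06573×0.34
        = 0.619740 + 0.022348 = 0.642088
Configurations with bacterial infection contribute 0.022348, so
  P(bacterial infection | ¬fever, ¬influenza) = 0.022348 / 0.642088 ≈ 0.035

P(bacterial infection | ¬fever, ¬influenza) ≈ 0.035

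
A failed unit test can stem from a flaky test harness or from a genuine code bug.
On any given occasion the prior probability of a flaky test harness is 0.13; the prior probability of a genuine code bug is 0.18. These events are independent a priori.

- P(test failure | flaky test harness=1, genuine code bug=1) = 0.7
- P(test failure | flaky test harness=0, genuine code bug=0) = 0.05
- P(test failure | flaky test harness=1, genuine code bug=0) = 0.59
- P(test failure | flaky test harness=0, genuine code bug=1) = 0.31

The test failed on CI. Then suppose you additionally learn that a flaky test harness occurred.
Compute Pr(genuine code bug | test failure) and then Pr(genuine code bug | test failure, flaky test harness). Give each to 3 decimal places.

Numerator (weight on configurations with genuine code bug): 0.048546 + 0.016380 = 0.064926
Denominator P(test failure): 0.05*0.87*0.82 + 0.31*0.87*0.18 + 0.59*0.13*0.82 + 0.7*0.13*0.18 = 0.163490
P(genuine code bug | test failure) = 0.064926/0.163490 ≈ 0.397

Now condition on the additional information:
Weight on genuine code bug=true, given the evidence: 0.7×0.18 = 0.126000
The normalizing constant is 0.59×0.82 + 0.7×0.18 = 0.609800
Posterior = 0.126000 / 0.609800 ≈ 0.207

Pr(genuine code bug | test failure) ≈ 0.397; Pr(genuine code bug | test failure, flaky test harness) ≈ 0.207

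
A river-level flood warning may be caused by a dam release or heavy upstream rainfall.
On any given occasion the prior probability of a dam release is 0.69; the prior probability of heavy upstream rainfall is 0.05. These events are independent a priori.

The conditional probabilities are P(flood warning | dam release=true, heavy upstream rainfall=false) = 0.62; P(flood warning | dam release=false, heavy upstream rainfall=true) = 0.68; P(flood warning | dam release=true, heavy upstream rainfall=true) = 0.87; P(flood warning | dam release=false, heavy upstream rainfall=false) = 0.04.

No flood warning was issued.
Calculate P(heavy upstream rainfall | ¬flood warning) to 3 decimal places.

Sum P(¬flood warning|·) weighted by the priors over the 4 (dam release, heavy upstream rainfall) configurations:
  P(¬flood warning) = 0.96*0.31*0.95 + 0.32*0.31*0.05 + 0.38*0.69*0.95 + 0.13*0.69*0.05
        = 0.282720 + 0.004960 + 0.249090 + 0.004485 = 0.541255
The terms with heavy upstream rainfall present sum to 0.009445, so
  P(heavy upstream rainfall | ¬flood warning) = 0.009445 / 0.541255 ≈ 0.017

P(heavy upstream rainfall | ¬flood warning) ≈ 0.017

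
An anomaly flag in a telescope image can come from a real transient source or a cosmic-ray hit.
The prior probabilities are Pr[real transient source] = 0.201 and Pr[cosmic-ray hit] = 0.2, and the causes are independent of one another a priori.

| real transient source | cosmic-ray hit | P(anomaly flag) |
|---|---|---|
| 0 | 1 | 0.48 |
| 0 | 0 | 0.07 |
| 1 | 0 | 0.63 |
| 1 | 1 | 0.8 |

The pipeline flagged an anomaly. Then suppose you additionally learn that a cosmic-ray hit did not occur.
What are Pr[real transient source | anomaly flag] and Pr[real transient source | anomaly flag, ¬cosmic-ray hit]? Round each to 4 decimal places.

P(anomaly flag) = 0.07×0.799×0.8 + 0.48×0.799×0.2 + 0.63×0.201×0.8 + 0.8×0.201×0.2 = 0.044744 + 0.076704 + 0.101304 + 0.032160 = 0.254912
Of this, 0.133464 comes from 0.101304 + 0.032160 (the real transient source=true cases).
So P(real transient source | anomaly flag) = 0.133464/0.254912 ≈ 0.5236.

Now also conditioning on cosmic-ray hit≠true:
Sum P(anomaly flag|·) weighted by the priors over both values of real transient source:
  P(anomaly flag | ¬cosmic-ray hit) = 0.07·0.799 + 0.63·0.201
        = 0.055930 + 0.126630 = 0.182560
Configurations with real transient source contribute 0.126630, so
  P(real transient source | anomaly flag, ¬cosmic-ray hit) = 0.126630 / 0.182560 ≈ 0.6936

Pr[real transient source | anomaly flag] ≈ 0.5236; Pr[real transient source | anomaly flag, ¬cosmic-ray hit] ≈ 0.6936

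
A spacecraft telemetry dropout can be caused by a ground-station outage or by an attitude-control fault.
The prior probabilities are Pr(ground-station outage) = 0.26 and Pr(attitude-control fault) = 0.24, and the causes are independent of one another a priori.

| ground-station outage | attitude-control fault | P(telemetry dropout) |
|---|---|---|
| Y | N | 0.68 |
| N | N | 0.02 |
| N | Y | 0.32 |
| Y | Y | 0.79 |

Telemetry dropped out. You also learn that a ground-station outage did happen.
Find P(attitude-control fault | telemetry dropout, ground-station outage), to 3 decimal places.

Sum P(telemetry dropout|·) weighted by the priors over both values of attitude-control fault:
  P(telemetry dropout | ground-station outage) = 0.68·0.76 + 0.79·0.24
        = 0.516800 + 0.189600 = 0.706400
Keeping only the attitude-control fault-present terms gives 0.189600, so
  P(attitude-control fault | telemetry dropout, ground-station outage) = 0.189600 / 0.706400 ≈ 0.268

P(attitude-control fault | telemetry dropout, ground-station outage) ≈ 0.268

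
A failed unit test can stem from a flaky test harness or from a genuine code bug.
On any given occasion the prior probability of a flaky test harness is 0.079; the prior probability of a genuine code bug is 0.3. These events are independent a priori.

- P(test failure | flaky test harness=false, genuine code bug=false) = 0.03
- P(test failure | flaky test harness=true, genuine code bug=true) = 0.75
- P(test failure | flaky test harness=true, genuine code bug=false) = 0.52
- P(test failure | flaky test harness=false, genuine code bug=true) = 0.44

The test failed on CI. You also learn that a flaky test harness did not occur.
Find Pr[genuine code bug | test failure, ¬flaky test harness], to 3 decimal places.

Weight on genuine code bug=true, given the evidence: 0.44·0.3 = 0.132000
Denominator P(test failure | ¬flaky test harness): 0.03·0.7 + 0.44·0.3 = 0.153000
Posterior = 0.132000 / 0.153000 ≈ 0.863

Pr[genuine code bug | test failure, ¬flaky test harness] ≈ 0.863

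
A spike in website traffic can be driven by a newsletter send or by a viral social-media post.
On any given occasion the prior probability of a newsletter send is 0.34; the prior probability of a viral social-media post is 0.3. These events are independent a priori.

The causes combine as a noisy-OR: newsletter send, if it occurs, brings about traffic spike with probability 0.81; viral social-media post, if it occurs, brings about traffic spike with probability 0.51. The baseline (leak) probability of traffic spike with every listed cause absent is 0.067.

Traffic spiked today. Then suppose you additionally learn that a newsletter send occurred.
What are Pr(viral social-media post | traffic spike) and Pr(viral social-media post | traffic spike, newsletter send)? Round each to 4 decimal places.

Pr(viral social-media post | traffic spike) ≈ 0.4694; Pr(viral social-media post | traffic spike, newsletter send) ≈ 0.3223

Under noisy-OR, P(traffic spike | causes) = 1 − (1−0.067)·∏(1−qᵢ) over the active causes.
P(traffic spike) = 0.067·0.66·0.7 + 0.54283·0.66·0.3 + 0.82273·0.34·0.7 + 0.913138·0.34·0.3 = 0.030954 + 0.107480 + 0.195810 + 0.093140 = 0.427384
Of this, 0.200620 comes from 0.107480 + 0.093140 (the viral social-media post=true cases).
P(viral social-media post | traffic spike) = 0.200620 / 0.427384 ≈ 0.4694

Now condition on the additional information:
Enumerate both values of viral social-media post and weight by the priors:
  P(traffic spike | newsletter send) = 0.82273*0.7 + 0.913138*0.3
        = 0.575911 + 0.273941 = 0.849852
Configurations with viral social-media post contribute 0.273941, so
  P(viral social-media post | traffic spike, newsletter send) = 0.273941 / 0.849852 ≈ 0.3223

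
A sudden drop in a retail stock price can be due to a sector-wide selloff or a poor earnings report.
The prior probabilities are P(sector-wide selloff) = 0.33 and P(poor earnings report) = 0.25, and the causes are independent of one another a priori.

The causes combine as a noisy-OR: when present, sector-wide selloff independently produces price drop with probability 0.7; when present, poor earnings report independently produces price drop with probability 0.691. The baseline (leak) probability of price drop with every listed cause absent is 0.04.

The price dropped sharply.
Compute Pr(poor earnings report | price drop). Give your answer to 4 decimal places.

Pr(poor earnings report | price drop) ≈ 0.4957

Under noisy-OR, P(price drop | causes) = 1 − (1−0.04)·∏(1−qᵢ) over the active causes.
P(price drop) = 0.04·0.67·0.75 + 0.70336·0.67·0.25 + 0.712·0.33·0.75 + 0.911008·0.33·0.25 = 0.020100 + 0.117813 + 0.176220 + 0.075158 = 0.389291
Of this, 0.192971 comes from 0.117813 + 0.075158 (the poor earnings report=true cases).
Hence the posterior is 0.192971/0.389291 ≈ 0.4957.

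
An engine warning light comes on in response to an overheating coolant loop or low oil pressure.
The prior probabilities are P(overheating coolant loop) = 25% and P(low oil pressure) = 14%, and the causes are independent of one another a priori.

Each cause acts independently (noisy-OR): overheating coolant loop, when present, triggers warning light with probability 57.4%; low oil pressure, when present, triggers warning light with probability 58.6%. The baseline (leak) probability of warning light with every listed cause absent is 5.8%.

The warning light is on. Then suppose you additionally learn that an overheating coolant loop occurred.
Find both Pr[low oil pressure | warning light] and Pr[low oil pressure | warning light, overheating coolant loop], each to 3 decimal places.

Pr[low oil pressure | warning light] ≈ 0.359; Pr[low oil pressure | warning light, overheating coolant loop] ≈ 0.185

Under noisy-OR, P(warning light | causes) = 1 − (1−0.058)·∏(1−qᵢ) over the active causes.
P(warning light) = 0.058*0.75*0.86 + 0.610012*0.75*0.14 + 0.598708*0.25*0.86 + 0.833865*0.25*0.14 = 0.037410 + 0.064051 + 0.128722 + 0.029185 = 0.259368
Restricting to configurations with low oil pressure present: 0.064051 + 0.029185 = 0.093236.
P(low oil pressure | warning light) = 0.093236 / 0.259368 ≈ 0.359

Now also conditioning on overheating coolant loop=true:
By total probability over both values of low oil pressure:
  P(warning light | overheating coolant loop) = 0.598708·0.86 + 0.833865·0.14
        = 0.514889 + 0.116741 = 0.631630
The terms with low oil pressure present sum to 0.116741, so
  P(low oil pressure | warning light, overheating coolant loop) = 0.116741 / 0.631630 ≈ 0.185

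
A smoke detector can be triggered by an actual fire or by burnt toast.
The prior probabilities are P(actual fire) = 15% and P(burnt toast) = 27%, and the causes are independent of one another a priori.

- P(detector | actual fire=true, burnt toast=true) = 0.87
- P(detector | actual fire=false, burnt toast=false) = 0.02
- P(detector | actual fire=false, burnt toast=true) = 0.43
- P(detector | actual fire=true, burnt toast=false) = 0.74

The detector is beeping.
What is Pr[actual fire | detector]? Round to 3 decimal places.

Pr[actual fire | detector] ≈ 0.511

By total probability over the 4 (actual fire, burnt toast) configurations:
  P(detector) = 0.02·0.85·0.73 + 0.43·0.85·0.27 + 0.74·0.15·0.73 + 0.87·0.15·0.27
        = 0.012410 + 0.098685 + 0.081030 + 0.035235 = 0.227360
Configurations with actual fire contribute 0.116265, so
  P(actual fire | detector) = 0.116265 / 0.227360 ≈ 0.511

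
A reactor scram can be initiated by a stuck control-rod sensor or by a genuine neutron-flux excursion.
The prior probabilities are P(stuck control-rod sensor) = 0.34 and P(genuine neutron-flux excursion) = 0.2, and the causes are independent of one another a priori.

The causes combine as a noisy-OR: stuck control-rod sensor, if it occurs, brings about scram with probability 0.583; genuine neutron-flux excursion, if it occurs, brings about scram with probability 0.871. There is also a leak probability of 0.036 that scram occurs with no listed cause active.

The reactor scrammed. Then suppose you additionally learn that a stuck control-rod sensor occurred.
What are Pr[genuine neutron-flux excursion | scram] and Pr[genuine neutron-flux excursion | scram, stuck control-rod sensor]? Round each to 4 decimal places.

Under noisy-OR, P(scram | causes) = 1 − (1−0.036)·∏(1−qᵢ) over the active causes.
Enumerate the 4 (stuck control-rod sensor, genuine neutron-flux excursion) configurations and weight by the priors:
  P(scram) = 0.036*0.66*0.8 + 0.875644*0.66*0.2 + 0.598012*0.34*0.8 + 0.948144*0.34*0.2
        = 0.019008 + 0.115585 + 0.162659 + 0.064474 = 0.361726
The terms with genuine neutron-flux excursion present sum to 0.180059, so
  P(genuine neutron-flux excursion | scram) = 0.180059 / 0.361726 ≈ 0.4978

With the extra evidence:
P(scram | stuck control-rod sensor) = 0.598012×0.8 + 0.948144×0.2 = 0.478410 + 0.189629 = 0.668039
Of this, 0.189629 comes from 0.948144×0.2 (the genuine neutron-flux excursion=true cases).
Hence the posterior is 0.189629/0.668039 ≈ 0.2839.

Pr[genuine neutron-flux excursion | scram] ≈ 0.4978; Pr[genuine neutron-flux excursion | scram, stuck control-rod sensor] ≈ 0.2839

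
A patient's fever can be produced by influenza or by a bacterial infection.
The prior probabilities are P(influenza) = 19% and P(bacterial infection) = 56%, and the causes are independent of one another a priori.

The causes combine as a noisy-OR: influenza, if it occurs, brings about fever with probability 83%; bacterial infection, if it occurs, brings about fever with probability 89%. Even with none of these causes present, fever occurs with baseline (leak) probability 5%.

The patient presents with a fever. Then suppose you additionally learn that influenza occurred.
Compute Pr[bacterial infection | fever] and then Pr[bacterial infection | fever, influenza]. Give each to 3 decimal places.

Under noisy-OR, P(fever | causes) = 1 − (1−0.05)·∏(1−qᵢ) over the active causes.
Sum P(fever|·) weighted by the priors over the 4 (influenza, bacterial infection) configurations:
  P(fever) = 0.05*0.81*0.44 + 0.8955*0.81*0.56 + 0.8385*0.19*0.44 + 0.982235*0.19*0.56
        = 0.017820 + 0.406199 + 0.070099 + 0.104510 = 0.598628
Keeping only the bacterial infection-present terms gives 0.510709, so
  P(bacterial infection | fever) = 0.510709 / 0.598628 ≈ 0.853

Now condition on the additional information:
P(fever | influenza) = 0.8385*0.44 + 0.982235*0.56 = 0.368940 + 0.550052 = 0.918992
Of this, 0.550052 comes from 0.982235*0.56 (the bacterial infection=true cases).
P(bacterial infection | fever, influenza) = 0.550052 / 0.918992 ≈ 0.599
This is intercausal reasoning (explaining away): once influenza accounts for the fever, bacterial infection becomes less likely.

Pr[bacterial infection | fever] ≈ 0.853; Pr[bacterial infection | fever, influenza] ≈ 0.599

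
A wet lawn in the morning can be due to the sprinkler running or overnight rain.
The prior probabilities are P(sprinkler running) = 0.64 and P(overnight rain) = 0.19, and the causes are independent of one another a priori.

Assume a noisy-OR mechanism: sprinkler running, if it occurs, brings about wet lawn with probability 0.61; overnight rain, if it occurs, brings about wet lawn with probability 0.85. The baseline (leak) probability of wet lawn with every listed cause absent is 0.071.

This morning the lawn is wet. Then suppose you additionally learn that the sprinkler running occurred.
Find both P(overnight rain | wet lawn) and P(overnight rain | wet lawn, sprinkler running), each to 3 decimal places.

P(overnight rain | wet lawn) ≈ 0.331; P(overnight rain | wet lawn, sprinkler running) ≈ 0.258

Under noisy-OR, P(wet lawn | causes) = 1 − (1−0.071)·∏(1−qᵢ) over the active causes.
Enumerate the 4 (sprinkler running, overnight rain) configurations and weight by the priors:
  P(wet lawn) = 0.071·0.36·0.81 + 0.86065·0.36·0.19 + 0.63769·0.64·0.81 + 0.945654·0.64·0.19
        = 0.020704 + 0.058868 + 0.330578 + 0.114992 = 0.525142
Keeping only the overnight rain-present terms gives 0.173860, so
  P(overnight rain | wet lawn) = 0.173860 / 0.525142 ≈ 0.331

With the extra evidence:
P(wet lawn | sprinkler running) = 0.63769·0.81 + 0.945654·0.19 = 0.516529 + 0.179674 = 0.696203
The overnight rain-present share is 0.945654·0.19 = 0.179674.
Hence the posterior is 0.179674/0.696203 ≈ 0.258.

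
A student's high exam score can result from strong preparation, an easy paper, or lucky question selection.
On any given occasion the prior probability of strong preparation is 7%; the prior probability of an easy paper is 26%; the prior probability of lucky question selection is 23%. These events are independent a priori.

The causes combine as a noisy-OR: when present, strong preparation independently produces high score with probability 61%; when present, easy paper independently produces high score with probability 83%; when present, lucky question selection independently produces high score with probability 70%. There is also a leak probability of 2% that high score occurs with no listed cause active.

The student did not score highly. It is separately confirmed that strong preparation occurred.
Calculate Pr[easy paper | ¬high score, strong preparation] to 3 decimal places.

Under noisy-OR, P(high score | causes) = 1 − (1−0.02)·∏(1−qᵢ) over the active causes.
Sum P(¬high score|·) weighted by the priors over the 4 (easy paper, lucky question selection) configurations:
  P(¬high score | strong preparation) = 0.3822·0.74·0.77 + 0.11466·0.74·0.23 + 0.064974·0.26·0.77 + 0.019492·0.26·0.23
        = 0.217778 + 0.019515 + 0.013008 + 0.001166 = 0.251467
Keeping only the easy paper-present terms gives 0.014174, so
  P(easy paper | ¬high score, strong preparation) = 0.014174 / 0.251467 ≈ 0.056

Pr[easy paper | ¬high score, strong preparation] ≈ 0.056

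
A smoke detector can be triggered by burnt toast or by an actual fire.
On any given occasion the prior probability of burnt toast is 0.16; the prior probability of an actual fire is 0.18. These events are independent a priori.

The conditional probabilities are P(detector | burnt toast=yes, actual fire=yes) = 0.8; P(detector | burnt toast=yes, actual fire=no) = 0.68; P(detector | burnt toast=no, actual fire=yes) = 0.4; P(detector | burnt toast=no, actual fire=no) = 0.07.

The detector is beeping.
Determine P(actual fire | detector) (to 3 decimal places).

P(detector) = 0.07*0.84*0.82 + 0.4*0.84*0.18 + 0.68*0.16*0.82 + 0.8*0.16*0.18 = 0.048216 + 0.060480 + 0.089216 + 0.023040 = 0.220952
Of this, 0.083520 comes from 0.060480 + 0.023040 (the actual fire=true cases).
So P(actual fire | detector) = 0.083520/0.220952 ≈ 0.378.

P(actual fire | detector) ≈ 0.378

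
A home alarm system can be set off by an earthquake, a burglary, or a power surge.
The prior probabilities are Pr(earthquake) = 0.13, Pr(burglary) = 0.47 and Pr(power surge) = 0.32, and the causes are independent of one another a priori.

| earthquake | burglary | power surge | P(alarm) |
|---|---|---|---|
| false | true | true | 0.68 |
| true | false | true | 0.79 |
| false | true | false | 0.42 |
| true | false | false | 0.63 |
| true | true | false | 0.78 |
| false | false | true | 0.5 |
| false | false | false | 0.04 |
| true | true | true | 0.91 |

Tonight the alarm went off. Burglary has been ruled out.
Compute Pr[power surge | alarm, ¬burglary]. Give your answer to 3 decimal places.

Pr[power surge | alarm, ¬burglary] ≈ 0.684

Weight on power surge=true, given the evidence: 0.139200 + 0.032864 = 0.172064
Normalizer over all consistent configurations: 0.04×0.87×0.68 + 0.5×0.87×0.32 + 0.63×0.13×0.68 + 0.79×0.13×0.32 = 0.251420
P(power surge | alarm, ¬burglary) = 0.172064/0.251420 ≈ 0.684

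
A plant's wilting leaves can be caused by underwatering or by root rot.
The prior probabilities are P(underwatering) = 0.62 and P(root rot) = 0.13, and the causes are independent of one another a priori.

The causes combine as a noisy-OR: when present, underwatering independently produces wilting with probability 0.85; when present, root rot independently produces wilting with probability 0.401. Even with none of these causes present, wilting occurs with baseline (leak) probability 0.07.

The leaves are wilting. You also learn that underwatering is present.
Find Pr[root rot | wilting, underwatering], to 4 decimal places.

Under noisy-OR, P(wilting | causes) = 1 − (1−0.07)·∏(1−qᵢ) over the active causes.
Enumerate both values of root rot and weight by the priors:
  P(wilting | underwatering) = 0.8605·0.87 + 0.916439·0.13
        = 0.748635 + 0.119137 = 0.867772
Keeping only the root rot-present terms gives 0.119137, so
  P(root rot | wilting, underwatering) = 0.119137 / 0.867772 ≈ 0.1373

Pr[root rot | wilting, underwatering] ≈ 0.1373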